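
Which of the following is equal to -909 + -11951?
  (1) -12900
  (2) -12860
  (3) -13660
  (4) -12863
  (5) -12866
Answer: 2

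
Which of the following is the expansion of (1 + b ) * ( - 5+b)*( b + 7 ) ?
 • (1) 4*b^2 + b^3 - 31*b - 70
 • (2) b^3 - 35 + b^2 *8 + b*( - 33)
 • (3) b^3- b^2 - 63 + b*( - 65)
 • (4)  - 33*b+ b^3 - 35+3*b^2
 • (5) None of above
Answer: 4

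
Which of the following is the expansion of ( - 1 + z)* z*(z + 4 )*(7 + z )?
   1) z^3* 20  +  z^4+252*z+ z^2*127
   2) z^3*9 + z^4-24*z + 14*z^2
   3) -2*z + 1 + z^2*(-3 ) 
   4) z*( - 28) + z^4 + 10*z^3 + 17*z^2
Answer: 4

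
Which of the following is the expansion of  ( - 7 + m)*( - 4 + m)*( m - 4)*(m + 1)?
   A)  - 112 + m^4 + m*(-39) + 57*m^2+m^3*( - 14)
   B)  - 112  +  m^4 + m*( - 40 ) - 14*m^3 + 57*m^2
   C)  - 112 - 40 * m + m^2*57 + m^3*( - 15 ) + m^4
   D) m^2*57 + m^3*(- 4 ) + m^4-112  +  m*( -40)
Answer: B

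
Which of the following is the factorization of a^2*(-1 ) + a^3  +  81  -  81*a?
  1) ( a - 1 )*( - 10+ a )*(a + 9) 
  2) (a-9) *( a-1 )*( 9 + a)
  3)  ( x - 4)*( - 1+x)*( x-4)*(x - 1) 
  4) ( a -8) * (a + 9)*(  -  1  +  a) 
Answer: 2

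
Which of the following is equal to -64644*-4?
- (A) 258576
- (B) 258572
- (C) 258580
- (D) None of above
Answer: A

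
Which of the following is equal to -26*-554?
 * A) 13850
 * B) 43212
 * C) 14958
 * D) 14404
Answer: D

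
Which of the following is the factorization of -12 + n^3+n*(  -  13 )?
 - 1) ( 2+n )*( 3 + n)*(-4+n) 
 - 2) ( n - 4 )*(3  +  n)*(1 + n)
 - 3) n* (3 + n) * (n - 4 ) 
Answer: 2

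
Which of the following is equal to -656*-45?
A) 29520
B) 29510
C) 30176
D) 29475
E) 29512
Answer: A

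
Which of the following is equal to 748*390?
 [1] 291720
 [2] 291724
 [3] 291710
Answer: 1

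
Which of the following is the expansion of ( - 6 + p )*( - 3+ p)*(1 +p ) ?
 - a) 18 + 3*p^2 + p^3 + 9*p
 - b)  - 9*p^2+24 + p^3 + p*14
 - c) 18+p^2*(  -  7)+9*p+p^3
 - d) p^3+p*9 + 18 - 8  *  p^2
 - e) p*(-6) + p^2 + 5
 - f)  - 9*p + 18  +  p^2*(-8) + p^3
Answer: d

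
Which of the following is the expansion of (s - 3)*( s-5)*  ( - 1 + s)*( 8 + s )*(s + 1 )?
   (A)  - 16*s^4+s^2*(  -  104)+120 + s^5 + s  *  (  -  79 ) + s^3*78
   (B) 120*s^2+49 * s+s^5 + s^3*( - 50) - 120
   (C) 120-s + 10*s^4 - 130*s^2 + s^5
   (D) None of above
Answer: B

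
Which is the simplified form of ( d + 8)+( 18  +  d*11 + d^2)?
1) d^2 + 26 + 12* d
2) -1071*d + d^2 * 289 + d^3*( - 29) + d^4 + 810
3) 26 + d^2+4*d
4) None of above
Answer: 1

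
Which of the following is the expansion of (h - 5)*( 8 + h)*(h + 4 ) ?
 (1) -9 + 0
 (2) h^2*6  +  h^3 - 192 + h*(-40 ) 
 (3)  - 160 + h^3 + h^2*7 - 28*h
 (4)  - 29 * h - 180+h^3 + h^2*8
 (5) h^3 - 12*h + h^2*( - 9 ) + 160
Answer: 3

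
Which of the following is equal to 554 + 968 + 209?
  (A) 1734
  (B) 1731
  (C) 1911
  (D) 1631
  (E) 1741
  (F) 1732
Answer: B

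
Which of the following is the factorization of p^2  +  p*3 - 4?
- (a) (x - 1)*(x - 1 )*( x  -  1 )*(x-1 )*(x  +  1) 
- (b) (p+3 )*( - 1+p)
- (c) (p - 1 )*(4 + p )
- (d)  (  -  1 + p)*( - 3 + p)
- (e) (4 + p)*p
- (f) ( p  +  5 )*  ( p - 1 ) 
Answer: c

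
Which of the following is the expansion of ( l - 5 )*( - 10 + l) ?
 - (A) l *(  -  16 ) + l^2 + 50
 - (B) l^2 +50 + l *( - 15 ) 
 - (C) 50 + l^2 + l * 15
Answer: B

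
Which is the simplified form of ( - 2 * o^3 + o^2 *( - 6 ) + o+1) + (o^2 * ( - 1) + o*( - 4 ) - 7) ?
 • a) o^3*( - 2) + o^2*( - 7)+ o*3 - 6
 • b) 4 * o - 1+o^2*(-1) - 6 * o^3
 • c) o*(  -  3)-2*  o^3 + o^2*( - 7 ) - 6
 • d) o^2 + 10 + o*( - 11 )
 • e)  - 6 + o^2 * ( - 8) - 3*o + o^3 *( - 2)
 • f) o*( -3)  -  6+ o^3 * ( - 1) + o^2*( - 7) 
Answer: c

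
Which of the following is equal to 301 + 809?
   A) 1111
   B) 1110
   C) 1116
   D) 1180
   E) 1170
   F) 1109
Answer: B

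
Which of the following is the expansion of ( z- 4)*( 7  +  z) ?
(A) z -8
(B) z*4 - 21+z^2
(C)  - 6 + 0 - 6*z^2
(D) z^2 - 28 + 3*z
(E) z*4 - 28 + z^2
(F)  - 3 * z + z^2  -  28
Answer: D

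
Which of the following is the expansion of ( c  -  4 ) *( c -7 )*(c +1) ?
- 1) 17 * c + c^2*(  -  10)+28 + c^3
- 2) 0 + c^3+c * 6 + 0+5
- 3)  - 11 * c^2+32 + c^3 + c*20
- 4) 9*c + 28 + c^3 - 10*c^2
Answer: 1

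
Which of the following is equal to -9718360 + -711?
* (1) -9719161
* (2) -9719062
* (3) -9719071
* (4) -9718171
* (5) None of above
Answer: 3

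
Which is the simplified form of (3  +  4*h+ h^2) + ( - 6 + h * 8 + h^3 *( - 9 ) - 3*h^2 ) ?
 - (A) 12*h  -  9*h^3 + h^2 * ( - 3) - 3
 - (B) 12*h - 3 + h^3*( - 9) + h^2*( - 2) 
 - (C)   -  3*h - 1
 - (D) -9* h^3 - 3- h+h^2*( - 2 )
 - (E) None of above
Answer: B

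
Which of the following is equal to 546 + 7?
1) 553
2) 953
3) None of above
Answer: 1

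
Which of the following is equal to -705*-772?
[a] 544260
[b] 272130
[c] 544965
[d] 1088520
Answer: a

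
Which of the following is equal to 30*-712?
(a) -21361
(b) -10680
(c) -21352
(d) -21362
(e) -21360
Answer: e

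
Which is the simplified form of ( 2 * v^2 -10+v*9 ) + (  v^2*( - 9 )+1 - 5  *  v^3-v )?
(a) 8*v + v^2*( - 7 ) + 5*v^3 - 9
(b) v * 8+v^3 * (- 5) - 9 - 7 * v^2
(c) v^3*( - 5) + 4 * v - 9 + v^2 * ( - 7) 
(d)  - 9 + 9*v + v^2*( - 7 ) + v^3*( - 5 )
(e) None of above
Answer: b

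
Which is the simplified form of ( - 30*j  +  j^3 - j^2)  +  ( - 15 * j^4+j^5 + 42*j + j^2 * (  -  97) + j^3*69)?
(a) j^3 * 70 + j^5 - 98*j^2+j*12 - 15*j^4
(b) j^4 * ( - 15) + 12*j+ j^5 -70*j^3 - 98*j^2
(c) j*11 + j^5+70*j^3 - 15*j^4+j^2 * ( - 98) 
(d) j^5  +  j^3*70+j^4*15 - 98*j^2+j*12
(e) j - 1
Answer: a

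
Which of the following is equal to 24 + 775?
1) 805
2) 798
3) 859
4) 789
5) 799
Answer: 5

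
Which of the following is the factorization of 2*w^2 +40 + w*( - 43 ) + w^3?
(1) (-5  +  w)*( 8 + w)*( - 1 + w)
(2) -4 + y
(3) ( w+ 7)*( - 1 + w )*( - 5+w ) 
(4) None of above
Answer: 1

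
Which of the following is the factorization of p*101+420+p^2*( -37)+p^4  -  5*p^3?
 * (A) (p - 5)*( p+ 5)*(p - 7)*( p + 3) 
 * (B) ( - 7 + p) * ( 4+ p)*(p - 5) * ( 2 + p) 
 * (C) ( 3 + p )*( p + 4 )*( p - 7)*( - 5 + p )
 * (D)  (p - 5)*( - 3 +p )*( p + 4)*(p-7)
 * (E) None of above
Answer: C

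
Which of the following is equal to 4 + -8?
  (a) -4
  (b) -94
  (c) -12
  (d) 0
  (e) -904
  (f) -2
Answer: a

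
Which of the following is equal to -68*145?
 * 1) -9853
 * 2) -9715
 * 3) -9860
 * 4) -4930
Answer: 3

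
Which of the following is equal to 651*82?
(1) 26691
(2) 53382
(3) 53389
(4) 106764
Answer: 2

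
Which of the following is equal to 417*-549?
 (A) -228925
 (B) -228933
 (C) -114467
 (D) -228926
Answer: B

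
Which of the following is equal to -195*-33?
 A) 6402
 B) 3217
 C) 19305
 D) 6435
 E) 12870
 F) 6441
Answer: D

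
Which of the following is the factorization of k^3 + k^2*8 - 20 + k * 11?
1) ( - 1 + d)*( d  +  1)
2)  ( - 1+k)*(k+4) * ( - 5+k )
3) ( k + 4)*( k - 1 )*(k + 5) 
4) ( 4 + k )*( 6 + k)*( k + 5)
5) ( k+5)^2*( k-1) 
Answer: 3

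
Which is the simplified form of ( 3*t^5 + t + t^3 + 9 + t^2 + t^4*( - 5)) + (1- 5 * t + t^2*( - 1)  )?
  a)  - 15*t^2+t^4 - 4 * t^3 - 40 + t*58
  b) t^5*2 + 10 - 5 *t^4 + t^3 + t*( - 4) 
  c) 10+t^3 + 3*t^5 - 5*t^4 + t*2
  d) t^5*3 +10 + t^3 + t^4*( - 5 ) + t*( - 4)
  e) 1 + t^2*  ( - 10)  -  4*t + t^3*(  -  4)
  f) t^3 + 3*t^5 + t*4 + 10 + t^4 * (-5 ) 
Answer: d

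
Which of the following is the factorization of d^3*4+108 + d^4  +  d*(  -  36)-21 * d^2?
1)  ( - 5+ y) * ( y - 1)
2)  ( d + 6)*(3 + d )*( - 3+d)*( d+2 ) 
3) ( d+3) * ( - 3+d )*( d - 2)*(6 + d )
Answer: 3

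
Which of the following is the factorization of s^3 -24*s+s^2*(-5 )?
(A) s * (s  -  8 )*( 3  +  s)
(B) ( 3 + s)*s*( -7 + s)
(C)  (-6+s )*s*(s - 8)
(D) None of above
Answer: A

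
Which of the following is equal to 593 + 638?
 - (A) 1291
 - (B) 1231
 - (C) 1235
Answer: B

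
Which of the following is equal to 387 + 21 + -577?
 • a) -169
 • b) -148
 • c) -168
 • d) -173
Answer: a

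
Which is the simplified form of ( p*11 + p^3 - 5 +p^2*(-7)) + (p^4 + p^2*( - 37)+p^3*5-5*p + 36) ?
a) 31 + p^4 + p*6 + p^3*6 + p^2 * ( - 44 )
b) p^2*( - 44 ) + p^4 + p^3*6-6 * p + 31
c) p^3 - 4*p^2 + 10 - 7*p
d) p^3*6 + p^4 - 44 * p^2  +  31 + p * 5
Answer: a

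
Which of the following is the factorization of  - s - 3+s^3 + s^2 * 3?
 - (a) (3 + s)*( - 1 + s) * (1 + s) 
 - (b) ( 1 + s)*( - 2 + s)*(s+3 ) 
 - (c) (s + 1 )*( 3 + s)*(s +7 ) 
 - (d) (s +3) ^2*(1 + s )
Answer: a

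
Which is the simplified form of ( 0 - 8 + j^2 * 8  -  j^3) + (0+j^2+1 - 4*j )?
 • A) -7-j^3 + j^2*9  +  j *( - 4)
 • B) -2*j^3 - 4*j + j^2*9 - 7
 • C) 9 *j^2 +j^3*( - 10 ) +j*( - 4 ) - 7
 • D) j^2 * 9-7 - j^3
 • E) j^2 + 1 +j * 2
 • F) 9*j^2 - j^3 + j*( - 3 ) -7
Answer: A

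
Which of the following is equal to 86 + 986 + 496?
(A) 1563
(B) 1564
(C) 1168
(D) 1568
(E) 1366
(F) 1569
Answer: D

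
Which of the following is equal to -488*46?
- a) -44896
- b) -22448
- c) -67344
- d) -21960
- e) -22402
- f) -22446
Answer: b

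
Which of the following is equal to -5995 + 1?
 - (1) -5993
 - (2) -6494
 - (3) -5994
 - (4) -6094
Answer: 3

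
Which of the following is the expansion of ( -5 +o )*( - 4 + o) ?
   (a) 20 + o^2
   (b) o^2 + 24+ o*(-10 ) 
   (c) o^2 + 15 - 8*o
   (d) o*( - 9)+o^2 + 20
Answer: d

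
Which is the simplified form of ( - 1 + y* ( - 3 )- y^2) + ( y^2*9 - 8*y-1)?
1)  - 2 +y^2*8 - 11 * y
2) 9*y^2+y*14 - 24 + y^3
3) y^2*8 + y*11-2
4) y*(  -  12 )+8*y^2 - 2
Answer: 1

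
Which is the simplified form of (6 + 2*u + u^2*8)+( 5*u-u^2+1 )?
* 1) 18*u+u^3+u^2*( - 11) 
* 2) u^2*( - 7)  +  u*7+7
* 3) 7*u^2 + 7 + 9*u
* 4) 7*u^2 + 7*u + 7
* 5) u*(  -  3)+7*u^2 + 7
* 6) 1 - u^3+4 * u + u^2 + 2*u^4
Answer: 4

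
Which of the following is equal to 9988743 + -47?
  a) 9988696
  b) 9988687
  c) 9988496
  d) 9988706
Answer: a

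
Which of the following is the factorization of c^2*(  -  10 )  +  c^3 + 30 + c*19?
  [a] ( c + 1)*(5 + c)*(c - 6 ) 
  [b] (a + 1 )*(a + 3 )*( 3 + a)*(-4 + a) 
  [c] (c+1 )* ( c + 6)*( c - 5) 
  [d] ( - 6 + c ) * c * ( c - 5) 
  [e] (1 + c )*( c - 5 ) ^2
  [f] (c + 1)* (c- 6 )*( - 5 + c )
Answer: f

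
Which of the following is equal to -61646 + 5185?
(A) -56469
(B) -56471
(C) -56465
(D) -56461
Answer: D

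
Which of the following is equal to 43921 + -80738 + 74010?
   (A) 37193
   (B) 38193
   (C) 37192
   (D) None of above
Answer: A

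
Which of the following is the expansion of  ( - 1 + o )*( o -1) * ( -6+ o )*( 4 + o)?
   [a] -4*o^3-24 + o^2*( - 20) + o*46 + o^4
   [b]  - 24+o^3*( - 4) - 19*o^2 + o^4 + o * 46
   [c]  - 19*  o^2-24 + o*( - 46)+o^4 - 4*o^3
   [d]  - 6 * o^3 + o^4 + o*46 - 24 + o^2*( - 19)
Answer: b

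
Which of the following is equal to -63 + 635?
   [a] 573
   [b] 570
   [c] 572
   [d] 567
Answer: c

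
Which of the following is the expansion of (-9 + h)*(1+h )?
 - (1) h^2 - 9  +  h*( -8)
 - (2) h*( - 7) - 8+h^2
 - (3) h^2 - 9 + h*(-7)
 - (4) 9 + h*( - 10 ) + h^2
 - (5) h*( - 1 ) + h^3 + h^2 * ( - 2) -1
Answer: 1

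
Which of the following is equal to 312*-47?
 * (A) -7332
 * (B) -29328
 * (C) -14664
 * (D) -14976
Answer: C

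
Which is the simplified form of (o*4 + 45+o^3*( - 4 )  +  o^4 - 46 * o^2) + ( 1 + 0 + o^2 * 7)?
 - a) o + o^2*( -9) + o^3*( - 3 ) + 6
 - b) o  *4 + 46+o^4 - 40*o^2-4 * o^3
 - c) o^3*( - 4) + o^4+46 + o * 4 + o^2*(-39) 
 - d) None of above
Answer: c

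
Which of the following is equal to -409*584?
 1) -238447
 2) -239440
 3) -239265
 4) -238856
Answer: 4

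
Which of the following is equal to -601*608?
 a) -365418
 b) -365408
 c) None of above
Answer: b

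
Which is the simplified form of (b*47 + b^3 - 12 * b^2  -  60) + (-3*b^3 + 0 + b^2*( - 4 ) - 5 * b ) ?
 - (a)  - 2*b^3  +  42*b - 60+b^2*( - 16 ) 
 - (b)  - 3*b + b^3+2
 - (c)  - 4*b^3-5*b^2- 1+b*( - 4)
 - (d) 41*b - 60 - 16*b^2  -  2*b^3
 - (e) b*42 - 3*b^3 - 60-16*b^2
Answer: a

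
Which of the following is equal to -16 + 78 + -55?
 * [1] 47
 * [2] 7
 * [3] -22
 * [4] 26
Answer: 2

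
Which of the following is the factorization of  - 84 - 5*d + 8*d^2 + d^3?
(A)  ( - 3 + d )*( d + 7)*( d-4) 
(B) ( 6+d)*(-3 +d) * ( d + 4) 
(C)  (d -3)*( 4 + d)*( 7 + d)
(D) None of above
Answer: C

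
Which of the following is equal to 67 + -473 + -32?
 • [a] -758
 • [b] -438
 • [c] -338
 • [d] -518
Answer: b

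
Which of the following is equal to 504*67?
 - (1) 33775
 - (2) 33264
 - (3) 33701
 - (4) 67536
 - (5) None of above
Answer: 5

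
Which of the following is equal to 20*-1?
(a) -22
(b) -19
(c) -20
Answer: c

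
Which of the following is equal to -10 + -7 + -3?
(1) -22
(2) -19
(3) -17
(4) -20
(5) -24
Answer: 4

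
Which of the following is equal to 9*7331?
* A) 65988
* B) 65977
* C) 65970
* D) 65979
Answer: D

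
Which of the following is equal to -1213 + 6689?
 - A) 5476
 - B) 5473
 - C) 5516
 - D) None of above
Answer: A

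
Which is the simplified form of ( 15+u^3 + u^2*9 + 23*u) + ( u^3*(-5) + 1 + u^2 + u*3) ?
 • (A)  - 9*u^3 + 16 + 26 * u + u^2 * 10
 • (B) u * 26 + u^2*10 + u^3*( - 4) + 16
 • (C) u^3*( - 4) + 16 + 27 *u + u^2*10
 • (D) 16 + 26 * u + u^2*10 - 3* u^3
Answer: B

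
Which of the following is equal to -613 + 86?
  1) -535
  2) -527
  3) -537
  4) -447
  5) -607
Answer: 2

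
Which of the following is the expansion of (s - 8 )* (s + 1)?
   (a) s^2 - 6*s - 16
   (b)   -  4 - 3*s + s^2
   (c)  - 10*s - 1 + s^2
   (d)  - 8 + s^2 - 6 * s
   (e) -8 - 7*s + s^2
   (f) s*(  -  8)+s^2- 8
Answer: e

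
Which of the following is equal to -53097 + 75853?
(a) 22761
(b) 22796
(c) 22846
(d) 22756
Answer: d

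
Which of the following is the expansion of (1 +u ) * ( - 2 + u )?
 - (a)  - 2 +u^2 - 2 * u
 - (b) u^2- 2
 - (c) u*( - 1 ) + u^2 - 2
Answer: c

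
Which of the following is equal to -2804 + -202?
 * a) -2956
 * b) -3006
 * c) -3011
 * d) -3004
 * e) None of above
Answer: b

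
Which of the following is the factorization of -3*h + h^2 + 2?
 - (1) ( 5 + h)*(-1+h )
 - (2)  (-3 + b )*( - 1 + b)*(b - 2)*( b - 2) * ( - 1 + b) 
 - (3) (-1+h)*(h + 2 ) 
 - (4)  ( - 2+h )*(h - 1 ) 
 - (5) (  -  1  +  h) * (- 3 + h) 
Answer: 4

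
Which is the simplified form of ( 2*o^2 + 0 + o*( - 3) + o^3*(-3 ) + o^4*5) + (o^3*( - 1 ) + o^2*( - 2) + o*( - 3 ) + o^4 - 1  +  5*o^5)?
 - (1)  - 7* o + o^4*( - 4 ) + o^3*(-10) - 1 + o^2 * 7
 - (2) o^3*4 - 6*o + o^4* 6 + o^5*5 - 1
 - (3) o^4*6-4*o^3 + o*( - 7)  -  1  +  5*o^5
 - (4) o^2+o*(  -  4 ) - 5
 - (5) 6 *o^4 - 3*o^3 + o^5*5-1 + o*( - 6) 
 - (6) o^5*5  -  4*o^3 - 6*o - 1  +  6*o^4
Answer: 6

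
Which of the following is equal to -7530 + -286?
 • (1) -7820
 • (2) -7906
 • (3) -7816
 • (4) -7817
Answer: 3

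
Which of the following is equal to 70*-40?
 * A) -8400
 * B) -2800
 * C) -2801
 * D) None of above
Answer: B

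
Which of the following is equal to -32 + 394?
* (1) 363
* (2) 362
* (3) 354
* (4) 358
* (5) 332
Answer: 2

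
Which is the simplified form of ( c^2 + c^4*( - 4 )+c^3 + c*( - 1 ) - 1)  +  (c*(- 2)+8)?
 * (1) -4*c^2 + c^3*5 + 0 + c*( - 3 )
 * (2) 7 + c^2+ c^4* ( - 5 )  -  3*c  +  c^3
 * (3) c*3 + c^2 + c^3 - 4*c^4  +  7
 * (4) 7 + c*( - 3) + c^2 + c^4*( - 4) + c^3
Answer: 4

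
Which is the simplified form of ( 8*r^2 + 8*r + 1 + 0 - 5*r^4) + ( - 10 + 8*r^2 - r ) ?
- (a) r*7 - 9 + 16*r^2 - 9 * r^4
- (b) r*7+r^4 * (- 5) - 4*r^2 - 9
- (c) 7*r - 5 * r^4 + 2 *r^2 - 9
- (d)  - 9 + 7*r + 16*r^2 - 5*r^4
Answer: d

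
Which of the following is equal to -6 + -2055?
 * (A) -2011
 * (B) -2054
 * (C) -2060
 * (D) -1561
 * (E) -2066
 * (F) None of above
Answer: F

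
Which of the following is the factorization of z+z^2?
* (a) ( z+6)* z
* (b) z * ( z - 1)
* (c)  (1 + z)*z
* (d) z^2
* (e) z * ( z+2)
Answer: c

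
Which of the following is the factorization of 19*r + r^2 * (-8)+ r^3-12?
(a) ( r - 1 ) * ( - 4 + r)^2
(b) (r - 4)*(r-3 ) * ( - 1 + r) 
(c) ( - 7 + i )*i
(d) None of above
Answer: b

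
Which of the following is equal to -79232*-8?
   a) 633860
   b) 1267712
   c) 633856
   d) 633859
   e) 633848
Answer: c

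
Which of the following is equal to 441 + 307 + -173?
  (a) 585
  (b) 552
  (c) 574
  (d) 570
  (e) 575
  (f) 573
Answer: e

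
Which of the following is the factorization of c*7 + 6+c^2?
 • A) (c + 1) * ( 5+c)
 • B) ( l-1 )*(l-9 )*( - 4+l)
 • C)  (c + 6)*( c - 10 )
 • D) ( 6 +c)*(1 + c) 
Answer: D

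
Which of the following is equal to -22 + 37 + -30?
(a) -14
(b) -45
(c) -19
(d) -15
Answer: d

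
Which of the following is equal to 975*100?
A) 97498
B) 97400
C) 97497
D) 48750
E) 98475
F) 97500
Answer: F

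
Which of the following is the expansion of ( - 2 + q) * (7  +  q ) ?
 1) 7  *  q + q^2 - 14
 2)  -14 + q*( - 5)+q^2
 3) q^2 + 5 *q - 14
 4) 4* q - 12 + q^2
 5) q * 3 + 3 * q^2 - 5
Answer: 3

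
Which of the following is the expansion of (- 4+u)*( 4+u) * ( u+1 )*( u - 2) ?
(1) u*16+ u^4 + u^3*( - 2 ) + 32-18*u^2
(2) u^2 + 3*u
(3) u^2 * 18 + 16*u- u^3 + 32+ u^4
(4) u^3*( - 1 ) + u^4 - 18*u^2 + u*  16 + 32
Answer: 4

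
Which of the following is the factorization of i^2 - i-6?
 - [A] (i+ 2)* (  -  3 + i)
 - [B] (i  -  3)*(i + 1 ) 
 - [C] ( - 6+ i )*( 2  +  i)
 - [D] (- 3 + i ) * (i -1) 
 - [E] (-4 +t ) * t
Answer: A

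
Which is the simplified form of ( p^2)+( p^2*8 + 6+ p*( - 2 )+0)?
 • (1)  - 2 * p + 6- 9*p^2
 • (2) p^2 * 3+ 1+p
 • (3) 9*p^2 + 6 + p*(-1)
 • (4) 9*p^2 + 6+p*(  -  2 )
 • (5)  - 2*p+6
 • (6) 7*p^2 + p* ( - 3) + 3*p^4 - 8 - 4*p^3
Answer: 4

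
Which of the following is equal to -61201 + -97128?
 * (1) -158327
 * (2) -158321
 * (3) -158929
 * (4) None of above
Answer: 4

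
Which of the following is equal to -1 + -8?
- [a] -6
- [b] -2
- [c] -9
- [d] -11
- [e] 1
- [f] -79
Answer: c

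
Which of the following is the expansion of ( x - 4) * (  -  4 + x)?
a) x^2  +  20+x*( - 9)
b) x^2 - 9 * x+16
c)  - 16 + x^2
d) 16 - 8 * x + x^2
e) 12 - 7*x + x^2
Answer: d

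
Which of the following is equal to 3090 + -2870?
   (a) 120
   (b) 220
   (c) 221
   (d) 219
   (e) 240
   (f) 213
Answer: b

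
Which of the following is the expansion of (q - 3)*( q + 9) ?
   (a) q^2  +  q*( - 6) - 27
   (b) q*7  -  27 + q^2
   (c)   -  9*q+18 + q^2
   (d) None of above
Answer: d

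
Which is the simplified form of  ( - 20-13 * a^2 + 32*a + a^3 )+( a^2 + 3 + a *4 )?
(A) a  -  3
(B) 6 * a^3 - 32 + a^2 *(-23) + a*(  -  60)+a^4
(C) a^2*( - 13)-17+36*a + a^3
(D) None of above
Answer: D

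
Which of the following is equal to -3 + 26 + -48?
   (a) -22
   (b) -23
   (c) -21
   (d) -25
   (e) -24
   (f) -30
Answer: d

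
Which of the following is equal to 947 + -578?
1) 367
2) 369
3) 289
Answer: 2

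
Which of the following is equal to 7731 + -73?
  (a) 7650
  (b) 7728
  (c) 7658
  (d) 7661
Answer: c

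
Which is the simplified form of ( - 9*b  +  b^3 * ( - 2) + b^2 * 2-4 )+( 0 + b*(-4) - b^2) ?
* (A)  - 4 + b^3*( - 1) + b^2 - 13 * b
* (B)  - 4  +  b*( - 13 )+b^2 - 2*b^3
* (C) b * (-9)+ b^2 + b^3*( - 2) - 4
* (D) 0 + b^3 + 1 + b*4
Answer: B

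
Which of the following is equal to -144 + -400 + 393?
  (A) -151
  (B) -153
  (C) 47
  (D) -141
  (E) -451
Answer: A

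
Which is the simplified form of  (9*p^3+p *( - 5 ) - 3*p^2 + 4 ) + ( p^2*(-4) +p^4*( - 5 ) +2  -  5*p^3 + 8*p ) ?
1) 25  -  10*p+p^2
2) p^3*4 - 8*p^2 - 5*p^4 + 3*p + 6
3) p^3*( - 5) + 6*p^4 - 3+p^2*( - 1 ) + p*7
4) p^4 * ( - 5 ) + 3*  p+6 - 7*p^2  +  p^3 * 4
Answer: 4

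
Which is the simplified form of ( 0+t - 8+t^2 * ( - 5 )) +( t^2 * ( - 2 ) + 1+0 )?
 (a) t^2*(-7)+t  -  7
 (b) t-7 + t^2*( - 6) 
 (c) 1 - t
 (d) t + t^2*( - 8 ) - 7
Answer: a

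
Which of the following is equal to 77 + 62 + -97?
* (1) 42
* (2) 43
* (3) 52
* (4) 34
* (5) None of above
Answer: 1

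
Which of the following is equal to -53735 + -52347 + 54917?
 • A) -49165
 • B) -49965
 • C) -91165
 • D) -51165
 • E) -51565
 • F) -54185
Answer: D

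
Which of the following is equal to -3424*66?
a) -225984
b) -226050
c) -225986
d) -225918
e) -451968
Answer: a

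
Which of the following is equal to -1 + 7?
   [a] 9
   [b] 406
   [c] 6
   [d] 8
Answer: c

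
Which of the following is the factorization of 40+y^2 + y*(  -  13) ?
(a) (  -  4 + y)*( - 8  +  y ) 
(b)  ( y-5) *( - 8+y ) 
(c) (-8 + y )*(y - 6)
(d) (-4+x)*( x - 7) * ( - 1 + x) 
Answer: b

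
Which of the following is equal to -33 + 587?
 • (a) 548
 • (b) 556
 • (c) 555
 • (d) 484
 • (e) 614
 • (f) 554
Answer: f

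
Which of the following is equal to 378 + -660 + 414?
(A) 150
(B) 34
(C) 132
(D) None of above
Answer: C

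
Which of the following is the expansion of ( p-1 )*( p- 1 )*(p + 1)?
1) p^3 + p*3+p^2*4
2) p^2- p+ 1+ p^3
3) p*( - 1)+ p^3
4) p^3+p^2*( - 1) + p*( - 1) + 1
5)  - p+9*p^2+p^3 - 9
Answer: 4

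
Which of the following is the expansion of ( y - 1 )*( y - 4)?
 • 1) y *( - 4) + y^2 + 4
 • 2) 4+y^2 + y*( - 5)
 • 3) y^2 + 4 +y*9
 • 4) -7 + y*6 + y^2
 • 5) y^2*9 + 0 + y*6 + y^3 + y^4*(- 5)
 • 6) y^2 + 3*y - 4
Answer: 2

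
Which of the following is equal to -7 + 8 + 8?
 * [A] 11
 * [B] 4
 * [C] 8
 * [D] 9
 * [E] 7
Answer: D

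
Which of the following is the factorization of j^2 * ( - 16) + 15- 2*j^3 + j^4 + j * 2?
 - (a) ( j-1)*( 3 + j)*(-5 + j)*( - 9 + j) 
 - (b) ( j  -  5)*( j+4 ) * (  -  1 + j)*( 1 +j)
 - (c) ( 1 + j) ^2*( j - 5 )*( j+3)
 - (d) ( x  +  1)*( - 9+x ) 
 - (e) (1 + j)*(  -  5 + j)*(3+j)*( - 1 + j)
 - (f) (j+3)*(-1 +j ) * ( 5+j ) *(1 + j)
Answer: e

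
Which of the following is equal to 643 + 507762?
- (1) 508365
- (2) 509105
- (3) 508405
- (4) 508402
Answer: 3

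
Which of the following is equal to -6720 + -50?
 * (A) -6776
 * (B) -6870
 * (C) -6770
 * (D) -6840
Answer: C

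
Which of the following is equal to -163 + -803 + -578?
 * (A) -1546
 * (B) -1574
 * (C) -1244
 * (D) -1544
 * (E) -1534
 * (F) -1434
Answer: D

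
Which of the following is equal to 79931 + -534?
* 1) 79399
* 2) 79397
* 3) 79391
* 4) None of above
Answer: 2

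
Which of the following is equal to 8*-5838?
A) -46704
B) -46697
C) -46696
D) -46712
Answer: A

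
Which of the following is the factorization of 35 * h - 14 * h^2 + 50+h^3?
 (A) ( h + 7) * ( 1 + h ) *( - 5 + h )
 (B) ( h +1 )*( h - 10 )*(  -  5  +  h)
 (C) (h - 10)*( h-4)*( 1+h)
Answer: B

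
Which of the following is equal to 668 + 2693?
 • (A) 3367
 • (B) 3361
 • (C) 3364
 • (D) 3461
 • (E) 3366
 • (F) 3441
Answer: B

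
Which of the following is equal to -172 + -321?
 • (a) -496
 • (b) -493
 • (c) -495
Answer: b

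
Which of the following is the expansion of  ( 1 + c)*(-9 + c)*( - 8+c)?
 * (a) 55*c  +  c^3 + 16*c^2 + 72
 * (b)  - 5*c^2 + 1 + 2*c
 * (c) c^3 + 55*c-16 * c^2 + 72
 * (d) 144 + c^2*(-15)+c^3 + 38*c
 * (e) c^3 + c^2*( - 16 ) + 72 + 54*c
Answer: c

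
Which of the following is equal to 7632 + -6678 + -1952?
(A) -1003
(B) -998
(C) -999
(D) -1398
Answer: B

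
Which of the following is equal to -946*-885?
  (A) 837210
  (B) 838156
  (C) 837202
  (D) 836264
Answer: A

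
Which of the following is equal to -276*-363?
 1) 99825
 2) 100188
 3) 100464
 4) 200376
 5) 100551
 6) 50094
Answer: 2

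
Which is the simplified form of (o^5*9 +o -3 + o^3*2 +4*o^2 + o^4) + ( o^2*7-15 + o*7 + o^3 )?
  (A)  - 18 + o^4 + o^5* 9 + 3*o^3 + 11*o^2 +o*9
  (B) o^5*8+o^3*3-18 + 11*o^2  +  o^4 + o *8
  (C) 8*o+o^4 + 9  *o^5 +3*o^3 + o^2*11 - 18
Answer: C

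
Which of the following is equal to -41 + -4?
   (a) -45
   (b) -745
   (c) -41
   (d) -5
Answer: a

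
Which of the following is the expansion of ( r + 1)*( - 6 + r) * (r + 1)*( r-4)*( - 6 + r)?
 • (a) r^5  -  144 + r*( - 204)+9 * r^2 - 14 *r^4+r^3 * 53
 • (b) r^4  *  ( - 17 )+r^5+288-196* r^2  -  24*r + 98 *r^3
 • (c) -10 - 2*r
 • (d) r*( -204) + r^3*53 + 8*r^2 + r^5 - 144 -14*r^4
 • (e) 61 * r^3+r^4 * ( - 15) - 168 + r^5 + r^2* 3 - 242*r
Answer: d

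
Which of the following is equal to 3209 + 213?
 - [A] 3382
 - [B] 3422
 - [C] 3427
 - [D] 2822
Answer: B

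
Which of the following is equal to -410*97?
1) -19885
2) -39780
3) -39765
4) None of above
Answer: 4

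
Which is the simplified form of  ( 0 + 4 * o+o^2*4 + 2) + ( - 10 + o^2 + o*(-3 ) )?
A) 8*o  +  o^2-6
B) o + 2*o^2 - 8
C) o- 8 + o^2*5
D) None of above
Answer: C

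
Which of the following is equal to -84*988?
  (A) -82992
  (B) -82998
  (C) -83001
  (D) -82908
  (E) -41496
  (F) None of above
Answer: A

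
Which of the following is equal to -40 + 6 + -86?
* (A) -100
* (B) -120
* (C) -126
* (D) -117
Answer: B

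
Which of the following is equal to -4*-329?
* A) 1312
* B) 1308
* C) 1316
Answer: C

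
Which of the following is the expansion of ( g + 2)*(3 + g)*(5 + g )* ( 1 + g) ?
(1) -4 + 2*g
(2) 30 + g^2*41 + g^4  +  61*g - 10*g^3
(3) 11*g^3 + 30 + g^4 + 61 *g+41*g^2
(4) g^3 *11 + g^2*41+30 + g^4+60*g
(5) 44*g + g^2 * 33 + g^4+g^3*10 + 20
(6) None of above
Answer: 3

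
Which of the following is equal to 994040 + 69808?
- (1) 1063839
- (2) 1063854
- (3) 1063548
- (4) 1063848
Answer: 4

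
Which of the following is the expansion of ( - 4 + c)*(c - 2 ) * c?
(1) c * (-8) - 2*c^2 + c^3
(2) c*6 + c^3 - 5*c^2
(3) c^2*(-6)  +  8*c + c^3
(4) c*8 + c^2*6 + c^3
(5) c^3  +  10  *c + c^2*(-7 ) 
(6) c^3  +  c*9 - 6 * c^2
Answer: 3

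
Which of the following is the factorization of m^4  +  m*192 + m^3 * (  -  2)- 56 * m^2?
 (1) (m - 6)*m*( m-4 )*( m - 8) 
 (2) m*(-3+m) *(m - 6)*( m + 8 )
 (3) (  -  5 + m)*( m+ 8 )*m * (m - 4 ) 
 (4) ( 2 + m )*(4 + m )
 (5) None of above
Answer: 5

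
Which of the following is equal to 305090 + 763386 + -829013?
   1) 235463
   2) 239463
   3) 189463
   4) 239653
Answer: 2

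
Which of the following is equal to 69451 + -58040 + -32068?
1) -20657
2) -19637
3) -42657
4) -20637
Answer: 1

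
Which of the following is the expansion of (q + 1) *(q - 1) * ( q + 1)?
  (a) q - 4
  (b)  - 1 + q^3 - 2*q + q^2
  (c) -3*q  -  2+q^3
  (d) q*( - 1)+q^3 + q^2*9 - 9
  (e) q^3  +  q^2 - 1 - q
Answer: e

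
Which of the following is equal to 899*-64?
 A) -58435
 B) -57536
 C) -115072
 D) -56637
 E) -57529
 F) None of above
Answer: B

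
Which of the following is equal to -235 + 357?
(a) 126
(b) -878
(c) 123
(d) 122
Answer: d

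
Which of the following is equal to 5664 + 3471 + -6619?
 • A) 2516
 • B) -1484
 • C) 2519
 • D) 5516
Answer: A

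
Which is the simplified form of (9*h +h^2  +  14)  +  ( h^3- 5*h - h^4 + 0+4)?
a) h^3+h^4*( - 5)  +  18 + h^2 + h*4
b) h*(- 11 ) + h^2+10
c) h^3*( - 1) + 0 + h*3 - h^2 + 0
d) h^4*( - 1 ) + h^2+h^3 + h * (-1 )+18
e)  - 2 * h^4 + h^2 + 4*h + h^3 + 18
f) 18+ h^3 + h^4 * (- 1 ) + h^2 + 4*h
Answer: f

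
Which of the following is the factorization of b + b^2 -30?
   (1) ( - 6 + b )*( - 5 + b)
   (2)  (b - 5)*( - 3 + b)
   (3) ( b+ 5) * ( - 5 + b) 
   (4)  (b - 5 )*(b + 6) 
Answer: 4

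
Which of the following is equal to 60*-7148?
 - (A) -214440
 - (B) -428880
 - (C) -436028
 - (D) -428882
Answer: B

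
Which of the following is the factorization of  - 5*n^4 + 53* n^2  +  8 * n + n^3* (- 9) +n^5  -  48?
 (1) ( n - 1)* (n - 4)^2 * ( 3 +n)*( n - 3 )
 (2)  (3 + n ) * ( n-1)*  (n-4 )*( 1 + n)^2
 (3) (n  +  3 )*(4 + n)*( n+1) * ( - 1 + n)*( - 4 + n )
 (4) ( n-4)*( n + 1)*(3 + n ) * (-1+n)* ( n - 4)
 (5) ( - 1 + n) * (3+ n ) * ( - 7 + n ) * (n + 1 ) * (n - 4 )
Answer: 4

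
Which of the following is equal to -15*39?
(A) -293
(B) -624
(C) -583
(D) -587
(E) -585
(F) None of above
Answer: E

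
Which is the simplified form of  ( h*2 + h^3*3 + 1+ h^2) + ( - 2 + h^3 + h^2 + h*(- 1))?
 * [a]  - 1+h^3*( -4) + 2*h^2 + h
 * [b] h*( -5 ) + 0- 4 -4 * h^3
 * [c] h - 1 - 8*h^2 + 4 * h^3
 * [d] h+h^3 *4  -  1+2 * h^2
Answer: d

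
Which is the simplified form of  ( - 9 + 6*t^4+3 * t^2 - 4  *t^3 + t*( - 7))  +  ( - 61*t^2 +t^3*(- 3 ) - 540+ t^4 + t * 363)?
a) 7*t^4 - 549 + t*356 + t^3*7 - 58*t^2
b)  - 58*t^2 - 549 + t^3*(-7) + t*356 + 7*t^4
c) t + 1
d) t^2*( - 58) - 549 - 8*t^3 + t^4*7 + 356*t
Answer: b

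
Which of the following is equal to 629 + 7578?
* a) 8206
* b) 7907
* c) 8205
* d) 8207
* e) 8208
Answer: d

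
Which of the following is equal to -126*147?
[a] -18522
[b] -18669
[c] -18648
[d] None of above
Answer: a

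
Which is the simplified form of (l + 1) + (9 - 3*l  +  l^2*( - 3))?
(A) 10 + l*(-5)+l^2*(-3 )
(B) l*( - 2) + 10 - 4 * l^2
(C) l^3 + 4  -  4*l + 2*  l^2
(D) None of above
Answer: D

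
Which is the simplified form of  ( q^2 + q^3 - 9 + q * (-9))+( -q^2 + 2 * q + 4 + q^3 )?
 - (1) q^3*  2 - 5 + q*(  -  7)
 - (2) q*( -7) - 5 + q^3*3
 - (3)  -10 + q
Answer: 1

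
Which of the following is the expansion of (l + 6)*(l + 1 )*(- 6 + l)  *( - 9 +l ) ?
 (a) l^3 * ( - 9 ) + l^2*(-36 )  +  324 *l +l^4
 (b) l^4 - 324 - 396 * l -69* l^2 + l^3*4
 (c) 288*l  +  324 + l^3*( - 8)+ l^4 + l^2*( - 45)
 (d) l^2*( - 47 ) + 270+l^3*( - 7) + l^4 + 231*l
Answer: c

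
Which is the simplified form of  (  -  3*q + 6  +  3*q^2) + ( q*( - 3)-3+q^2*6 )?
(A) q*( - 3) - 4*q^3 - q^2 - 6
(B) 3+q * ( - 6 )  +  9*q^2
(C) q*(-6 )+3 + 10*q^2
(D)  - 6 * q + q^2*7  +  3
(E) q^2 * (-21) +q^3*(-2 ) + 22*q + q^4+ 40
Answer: B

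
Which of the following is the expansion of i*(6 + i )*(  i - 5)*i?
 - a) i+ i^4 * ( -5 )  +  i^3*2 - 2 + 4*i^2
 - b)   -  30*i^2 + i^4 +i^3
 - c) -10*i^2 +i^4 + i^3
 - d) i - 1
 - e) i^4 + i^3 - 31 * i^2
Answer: b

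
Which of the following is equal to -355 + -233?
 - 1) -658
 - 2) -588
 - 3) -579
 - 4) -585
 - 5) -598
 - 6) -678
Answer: 2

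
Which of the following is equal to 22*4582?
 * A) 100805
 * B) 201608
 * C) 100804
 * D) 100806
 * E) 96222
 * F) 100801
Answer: C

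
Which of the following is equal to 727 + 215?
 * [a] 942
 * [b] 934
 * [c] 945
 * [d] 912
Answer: a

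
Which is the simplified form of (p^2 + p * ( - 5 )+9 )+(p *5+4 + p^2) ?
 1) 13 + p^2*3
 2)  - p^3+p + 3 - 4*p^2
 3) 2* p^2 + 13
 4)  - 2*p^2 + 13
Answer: 3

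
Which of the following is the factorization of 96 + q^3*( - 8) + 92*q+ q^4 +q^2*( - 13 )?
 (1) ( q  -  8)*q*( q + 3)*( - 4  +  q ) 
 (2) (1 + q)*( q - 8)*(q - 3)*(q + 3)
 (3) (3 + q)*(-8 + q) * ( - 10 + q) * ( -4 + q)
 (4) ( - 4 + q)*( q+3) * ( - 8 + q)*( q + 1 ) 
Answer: 4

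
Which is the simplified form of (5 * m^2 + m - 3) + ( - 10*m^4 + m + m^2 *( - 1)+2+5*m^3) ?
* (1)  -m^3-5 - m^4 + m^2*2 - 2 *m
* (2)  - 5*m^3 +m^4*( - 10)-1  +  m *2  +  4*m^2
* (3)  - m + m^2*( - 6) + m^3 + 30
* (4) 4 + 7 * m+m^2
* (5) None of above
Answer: 5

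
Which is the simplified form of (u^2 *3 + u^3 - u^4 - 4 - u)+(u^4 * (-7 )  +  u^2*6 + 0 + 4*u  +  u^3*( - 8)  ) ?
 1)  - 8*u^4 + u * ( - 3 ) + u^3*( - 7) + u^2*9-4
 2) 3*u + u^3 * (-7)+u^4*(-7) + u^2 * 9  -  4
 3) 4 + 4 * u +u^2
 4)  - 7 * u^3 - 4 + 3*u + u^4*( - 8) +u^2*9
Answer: 4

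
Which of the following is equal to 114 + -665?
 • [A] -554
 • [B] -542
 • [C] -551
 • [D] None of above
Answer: C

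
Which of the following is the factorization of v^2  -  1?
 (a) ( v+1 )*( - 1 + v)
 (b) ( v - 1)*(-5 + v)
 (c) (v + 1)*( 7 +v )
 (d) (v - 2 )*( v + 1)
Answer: a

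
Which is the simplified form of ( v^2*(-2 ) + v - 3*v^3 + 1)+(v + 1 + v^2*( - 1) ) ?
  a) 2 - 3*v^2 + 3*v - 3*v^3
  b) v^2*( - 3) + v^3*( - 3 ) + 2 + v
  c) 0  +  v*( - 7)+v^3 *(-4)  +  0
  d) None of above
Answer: d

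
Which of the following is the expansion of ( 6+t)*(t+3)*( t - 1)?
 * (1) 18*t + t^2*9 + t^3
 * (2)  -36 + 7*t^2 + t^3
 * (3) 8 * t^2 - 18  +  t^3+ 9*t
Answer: 3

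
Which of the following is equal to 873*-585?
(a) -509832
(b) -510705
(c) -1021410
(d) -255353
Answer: b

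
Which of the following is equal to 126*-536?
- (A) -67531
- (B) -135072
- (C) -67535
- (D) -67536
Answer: D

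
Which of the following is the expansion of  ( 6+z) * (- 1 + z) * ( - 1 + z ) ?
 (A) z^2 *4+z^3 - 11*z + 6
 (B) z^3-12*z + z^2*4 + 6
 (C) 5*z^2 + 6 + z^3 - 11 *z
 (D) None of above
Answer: A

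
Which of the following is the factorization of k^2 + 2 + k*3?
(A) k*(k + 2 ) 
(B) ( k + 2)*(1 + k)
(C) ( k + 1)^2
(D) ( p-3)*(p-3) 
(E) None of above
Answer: B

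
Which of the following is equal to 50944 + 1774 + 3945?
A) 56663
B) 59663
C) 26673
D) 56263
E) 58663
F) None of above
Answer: A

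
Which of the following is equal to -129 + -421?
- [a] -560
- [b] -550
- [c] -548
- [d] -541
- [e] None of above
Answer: b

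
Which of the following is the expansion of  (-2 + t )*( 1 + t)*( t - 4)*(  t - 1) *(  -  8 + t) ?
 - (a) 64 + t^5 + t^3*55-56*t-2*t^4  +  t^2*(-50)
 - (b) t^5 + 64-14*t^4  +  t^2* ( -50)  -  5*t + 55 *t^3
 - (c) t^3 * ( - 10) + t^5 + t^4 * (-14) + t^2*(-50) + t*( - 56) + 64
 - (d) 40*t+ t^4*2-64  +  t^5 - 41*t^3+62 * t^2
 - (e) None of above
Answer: e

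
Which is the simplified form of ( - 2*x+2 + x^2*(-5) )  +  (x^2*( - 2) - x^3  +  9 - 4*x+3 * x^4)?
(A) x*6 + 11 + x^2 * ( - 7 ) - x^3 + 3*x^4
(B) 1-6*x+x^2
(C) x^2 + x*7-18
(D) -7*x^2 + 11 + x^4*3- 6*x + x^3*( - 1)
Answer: D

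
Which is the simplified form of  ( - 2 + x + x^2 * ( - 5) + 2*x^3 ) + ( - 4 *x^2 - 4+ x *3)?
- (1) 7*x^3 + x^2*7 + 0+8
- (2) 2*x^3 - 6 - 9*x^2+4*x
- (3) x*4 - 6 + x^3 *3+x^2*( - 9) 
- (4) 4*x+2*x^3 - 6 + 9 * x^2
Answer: 2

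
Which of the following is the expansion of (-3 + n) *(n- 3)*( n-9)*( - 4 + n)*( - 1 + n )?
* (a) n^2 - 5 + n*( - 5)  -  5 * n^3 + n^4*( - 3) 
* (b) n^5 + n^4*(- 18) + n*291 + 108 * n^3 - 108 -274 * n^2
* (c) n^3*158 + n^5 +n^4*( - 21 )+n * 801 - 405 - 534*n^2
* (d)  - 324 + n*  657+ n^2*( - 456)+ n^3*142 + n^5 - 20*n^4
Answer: d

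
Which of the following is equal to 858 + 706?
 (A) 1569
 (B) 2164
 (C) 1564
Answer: C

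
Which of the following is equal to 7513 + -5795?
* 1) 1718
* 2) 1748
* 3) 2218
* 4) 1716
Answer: 1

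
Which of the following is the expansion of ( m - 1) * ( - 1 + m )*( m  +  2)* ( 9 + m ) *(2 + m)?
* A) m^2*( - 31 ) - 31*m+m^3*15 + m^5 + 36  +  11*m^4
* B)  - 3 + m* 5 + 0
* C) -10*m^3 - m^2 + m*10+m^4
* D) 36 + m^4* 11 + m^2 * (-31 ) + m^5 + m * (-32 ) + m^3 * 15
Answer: D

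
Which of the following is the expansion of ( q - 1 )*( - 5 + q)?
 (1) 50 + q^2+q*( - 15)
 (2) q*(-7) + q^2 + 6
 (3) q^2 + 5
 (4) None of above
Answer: 4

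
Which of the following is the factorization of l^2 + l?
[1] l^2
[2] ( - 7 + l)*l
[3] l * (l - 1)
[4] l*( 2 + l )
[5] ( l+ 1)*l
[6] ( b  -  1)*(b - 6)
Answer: 5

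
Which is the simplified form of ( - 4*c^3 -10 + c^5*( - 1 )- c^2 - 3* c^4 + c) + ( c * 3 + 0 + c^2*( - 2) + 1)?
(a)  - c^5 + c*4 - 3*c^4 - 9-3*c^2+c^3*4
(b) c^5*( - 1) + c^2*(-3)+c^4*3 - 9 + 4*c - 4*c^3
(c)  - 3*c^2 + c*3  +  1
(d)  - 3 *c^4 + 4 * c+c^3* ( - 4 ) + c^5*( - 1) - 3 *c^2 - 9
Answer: d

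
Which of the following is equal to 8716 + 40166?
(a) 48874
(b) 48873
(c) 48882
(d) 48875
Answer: c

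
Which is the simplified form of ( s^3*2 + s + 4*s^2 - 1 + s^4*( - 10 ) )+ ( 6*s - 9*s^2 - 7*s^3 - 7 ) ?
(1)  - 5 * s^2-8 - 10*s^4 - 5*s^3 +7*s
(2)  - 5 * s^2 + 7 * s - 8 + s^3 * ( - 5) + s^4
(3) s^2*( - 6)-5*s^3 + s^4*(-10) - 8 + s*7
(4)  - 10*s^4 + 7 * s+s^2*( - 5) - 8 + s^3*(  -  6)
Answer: 1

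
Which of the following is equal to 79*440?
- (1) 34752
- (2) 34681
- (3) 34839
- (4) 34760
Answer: 4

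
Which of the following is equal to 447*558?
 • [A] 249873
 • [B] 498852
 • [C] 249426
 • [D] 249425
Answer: C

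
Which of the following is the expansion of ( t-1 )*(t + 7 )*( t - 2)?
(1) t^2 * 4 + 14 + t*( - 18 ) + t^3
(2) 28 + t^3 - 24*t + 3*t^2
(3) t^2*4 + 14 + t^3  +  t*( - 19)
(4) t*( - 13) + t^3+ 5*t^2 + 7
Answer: 3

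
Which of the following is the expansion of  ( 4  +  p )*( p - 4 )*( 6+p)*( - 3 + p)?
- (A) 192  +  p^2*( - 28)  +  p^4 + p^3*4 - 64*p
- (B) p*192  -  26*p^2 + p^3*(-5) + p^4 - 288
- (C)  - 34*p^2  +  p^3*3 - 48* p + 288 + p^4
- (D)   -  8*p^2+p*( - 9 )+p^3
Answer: C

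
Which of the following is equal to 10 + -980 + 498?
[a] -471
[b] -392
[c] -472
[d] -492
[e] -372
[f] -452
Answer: c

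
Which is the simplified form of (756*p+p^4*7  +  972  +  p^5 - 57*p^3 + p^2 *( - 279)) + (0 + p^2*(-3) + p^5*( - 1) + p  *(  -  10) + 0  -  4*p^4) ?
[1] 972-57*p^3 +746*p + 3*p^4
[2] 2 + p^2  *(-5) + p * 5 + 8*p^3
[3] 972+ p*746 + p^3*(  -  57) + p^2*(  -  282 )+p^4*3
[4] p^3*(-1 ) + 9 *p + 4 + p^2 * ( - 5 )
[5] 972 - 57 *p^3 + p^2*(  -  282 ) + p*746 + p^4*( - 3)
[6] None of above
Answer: 3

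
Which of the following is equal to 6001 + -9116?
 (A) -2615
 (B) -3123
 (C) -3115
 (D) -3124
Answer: C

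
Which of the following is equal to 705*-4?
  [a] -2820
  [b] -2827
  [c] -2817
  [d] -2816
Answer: a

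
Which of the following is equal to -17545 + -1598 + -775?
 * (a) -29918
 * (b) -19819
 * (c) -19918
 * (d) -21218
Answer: c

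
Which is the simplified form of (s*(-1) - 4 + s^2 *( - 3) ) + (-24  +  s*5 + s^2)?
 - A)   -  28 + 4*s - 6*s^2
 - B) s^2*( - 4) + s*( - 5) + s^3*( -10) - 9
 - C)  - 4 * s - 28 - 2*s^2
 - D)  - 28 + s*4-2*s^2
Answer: D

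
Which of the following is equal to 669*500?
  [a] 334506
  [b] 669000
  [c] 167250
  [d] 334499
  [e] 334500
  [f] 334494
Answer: e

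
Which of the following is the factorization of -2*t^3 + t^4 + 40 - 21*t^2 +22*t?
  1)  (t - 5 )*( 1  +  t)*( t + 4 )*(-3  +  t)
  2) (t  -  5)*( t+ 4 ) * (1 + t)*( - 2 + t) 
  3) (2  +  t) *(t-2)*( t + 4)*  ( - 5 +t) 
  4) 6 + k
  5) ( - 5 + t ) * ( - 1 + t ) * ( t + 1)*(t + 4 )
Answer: 2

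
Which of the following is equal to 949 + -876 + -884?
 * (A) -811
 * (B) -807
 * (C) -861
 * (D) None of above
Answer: A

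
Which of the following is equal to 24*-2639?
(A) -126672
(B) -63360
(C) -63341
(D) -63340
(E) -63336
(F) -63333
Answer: E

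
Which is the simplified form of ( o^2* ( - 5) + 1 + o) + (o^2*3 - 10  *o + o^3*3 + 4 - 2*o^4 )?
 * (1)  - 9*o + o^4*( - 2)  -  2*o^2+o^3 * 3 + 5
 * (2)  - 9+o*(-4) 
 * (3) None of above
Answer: 1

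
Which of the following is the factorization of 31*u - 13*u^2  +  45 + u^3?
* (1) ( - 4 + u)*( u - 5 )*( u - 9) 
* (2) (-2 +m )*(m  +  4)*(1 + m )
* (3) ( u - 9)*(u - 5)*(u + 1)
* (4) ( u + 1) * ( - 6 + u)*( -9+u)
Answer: 3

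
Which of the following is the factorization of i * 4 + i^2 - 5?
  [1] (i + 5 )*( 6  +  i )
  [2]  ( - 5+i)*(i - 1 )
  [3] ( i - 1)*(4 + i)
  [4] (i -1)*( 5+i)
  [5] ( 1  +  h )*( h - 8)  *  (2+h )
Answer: 4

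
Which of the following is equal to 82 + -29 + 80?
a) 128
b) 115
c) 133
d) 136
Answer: c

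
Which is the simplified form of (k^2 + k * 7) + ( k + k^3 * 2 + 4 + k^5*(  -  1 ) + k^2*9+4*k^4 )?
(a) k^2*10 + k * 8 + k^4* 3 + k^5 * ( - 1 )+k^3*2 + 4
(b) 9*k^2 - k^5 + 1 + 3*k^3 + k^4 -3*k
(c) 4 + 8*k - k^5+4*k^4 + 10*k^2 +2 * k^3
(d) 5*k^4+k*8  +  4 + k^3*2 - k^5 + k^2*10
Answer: c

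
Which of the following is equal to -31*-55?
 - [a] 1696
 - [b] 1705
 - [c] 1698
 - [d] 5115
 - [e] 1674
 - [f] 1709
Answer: b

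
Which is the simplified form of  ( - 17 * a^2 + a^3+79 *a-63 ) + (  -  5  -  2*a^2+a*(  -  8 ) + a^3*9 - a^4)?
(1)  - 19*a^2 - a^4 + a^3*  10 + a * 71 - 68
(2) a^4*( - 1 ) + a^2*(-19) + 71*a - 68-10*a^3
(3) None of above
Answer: 1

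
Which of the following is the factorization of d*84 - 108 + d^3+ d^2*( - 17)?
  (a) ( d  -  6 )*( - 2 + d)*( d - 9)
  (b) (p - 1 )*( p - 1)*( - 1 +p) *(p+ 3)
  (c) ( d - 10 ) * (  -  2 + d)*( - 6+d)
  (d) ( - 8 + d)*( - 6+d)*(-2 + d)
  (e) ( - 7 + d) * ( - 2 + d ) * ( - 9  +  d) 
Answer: a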